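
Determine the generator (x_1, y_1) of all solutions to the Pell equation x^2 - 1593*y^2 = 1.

First expand sqrt(1593) as a continued fraction. With x_i = (sqrt(1593) + m_i)/d_i and (m_0, d_0) = (0, 1): a_0 = floor(sqrt(1593)) = 39, since 39^2 = 1521 <= 1593 < 1600 = 40^2.
Iterate m_{i+1} = d_i*a_i - m_i, d_{i+1} = (1593 - m_{i+1}^2)/d_i, a_{i+1} = floor((a_0 + m_{i+1})/d_{i+1}):
  m_1 = 1*39 - 0 = 39, d_1 = (1593 - 39^2)/1 = 72/1 = 72, a_1 = floor((39 + 39)/72) = 1.
  m_2 = 72*1 - 39 = 33, d_2 = (1593 - 33^2)/72 = 504/72 = 7, a_2 = floor((39 + 33)/7) = 10.
  m_3 = 7*10 - 33 = 37, d_3 = (1593 - 37^2)/7 = 224/7 = 32, a_3 = floor((39 + 37)/32) = 2.
  m_4 = 32*2 - 37 = 27, d_4 = (1593 - 27^2)/32 = 864/32 = 27, a_4 = floor((39 + 27)/27) = 2.
  m_5 = 27*2 - 27 = 27, d_5 = (1593 - 27^2)/27 = 864/27 = 32, a_5 = floor((39 + 27)/32) = 2.
  m_6 = 32*2 - 27 = 37, d_6 = (1593 - 37^2)/32 = 224/32 = 7, a_6 = floor((39 + 37)/7) = 10.
  m_7 = 7*10 - 37 = 33, d_7 = (1593 - 33^2)/7 = 504/7 = 72, a_7 = floor((39 + 33)/72) = 1.
  m_8 = 72*1 - 33 = 39, d_8 = (1593 - 39^2)/72 = 72/72 = 1, a_8 = floor((39 + 39)/1) = 78.
  m_9 = 1*78 - 39 = 39, d_9 = (1593 - 39^2)/1 = 72/1 = 72: (m_9, d_9) = (m_1, d_1) = (39, 72), so from here the quotients repeat a_1, ..., a_8; the period length is 8.
So sqrt(1593) = [39; (1, 10, 2, 2, 2, 10, 1, 78)] with period length k = 8.
k is even, so the fundamental solution of x^2 - 1593y^2 = 1 is (p_{k-1}, q_{k-1}) = (p_7, q_7); compute convergents through index 7.
Convergents (p_i = a_i*p_{i-1} + p_{i-2}, q_i = a_i*q_{i-1} + q_{i-2} with p_{-2}=0, p_{-1}=1, q_{-2}=1, q_{-1}=0):
  i=0: a_0=39, p_0 = 39*1 + 0 = 39, q_0 = 39*0 + 1 = 1.
  i=1: a_1=1, p_1 = 1*39 + 1 = 40, q_1 = 1*1 + 0 = 1.
  i=2: a_2=10, p_2 = 10*40 + 39 = 439, q_2 = 10*1 + 1 = 11.
  i=3: a_3=2, p_3 = 2*439 + 40 = 918, q_3 = 2*11 + 1 = 23.
  i=4: a_4=2, p_4 = 2*918 + 439 = 2275, q_4 = 2*23 + 11 = 57.
  i=5: a_5=2, p_5 = 2*2275 + 918 = 5468, q_5 = 2*57 + 23 = 137.
  i=6: a_6=10, p_6 = 10*5468 + 2275 = 56955, q_6 = 10*137 + 57 = 1427.
  i=7: a_7=1, p_7 = 1*56955 + 5468 = 62423, q_7 = 1*1427 + 137 = 1564.
Check: 62423^2 - 1593*1564^2 = 3896630929 - 3896630928 = 1, so (x, y) = (62423, 1564) solves the equation, and by the theorem it is the least positive solution.

(x, y) = (62423, 1564)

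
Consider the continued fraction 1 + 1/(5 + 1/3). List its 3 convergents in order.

Using the convergent recurrence p_i = a_i*p_{i-1} + p_{i-2}, q_i = a_i*q_{i-1} + q_{i-2} with p_{-2}=0, p_{-1}=1, q_{-2}=1, q_{-1}=0:
  i=0: a_0=1, p_0 = 1*1 + 0 = 1, q_0 = 1*0 + 1 = 1.
  i=1: a_1=5, p_1 = 5*1 + 1 = 6, q_1 = 5*1 + 0 = 5.
  i=2: a_2=3, p_2 = 3*6 + 1 = 19, q_2 = 3*5 + 1 = 16.

1/1, 6/5, 19/16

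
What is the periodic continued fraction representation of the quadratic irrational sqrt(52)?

Write x_i = (sqrt(52) + m_i)/d_i with (m_0, d_0) = (0, 1). a_0 = floor(sqrt(52)) = 7, since 7^2 = 49 <= 52 < 64 = 8^2.
Iterate m_{i+1} = d_i*a_i - m_i, d_{i+1} = (52 - m_{i+1}^2)/d_i, a_{i+1} = floor((a_0 + m_{i+1})/d_{i+1}):
  m_1 = 1*7 - 0 = 7, d_1 = (52 - 7^2)/1 = 3/1 = 3, a_1 = floor((7 + 7)/3) = 4.
  m_2 = 3*4 - 7 = 5, d_2 = (52 - 5^2)/3 = 27/3 = 9, a_2 = floor((7 + 5)/9) = 1.
  m_3 = 9*1 - 5 = 4, d_3 = (52 - 4^2)/9 = 36/9 = 4, a_3 = floor((7 + 4)/4) = 2.
  m_4 = 4*2 - 4 = 4, d_4 = (52 - 4^2)/4 = 36/4 = 9, a_4 = floor((7 + 4)/9) = 1.
  m_5 = 9*1 - 4 = 5, d_5 = (52 - 5^2)/9 = 27/9 = 3, a_5 = floor((7 + 5)/3) = 4.
  m_6 = 3*4 - 5 = 7, d_6 = (52 - 7^2)/3 = 3/3 = 1, a_6 = floor((7 + 7)/1) = 14.
  m_7 = 1*14 - 7 = 7, d_7 = (52 - 7^2)/1 = 3/1 = 3: (m_7, d_7) = (m_1, d_1) = (7, 3), so from here the quotients repeat a_1, ..., a_6; the period length is 6.
Hence the expansion of sqrt(52) is a_0 = 7 followed by the repeating block 4, 1, 2, 1, 4, 14 (period 6).

[7; (4, 1, 2, 1, 4, 14)]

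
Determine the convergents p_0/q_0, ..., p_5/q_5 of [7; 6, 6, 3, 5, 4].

Using the convergent recurrence p_i = a_i*p_{i-1} + p_{i-2}, q_i = a_i*q_{i-1} + q_{i-2} with p_{-2}=0, p_{-1}=1, q_{-2}=1, q_{-1}=0:
  i=0: a_0=7, p_0 = 7*1 + 0 = 7, q_0 = 7*0 + 1 = 1.
  i=1: a_1=6, p_1 = 6*7 + 1 = 43, q_1 = 6*1 + 0 = 6.
  i=2: a_2=6, p_2 = 6*43 + 7 = 265, q_2 = 6*6 + 1 = 37.
  i=3: a_3=3, p_3 = 3*265 + 43 = 838, q_3 = 3*37 + 6 = 117.
  i=4: a_4=5, p_4 = 5*838 + 265 = 4455, q_4 = 5*117 + 37 = 622.
  i=5: a_5=4, p_5 = 4*4455 + 838 = 18658, q_5 = 4*622 + 117 = 2605.

7/1, 43/6, 265/37, 838/117, 4455/622, 18658/2605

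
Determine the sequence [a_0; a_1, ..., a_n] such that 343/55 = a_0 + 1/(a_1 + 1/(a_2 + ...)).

Run the Euclidean algorithm on 343 and 55; the successive quotients are the partial quotients a_0, a_1, ... (each step inverts the fractional part left over by the previous one):
  343 = 6*55 + 13, so a_0 = 6.
  55 = 4*13 + 3, so a_1 = 4.
  13 = 4*3 + 1, so a_2 = 4.
  3 = 3*1 + 0, so a_3 = 3.
The remainder reaches 0 after 4 divisions, so the expansion has 4 partial quotients, read off in order.

[6; 4, 4, 3]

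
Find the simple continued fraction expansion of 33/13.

Run the Euclidean algorithm on 33 and 13; the successive quotients are the partial quotients a_0, a_1, ... (each step inverts the fractional part left over by the previous one):
  33 = 2*13 + 7, so a_0 = 2.
  13 = 1*7 + 6, so a_1 = 1.
  7 = 1*6 + 1, so a_2 = 1.
  6 = 6*1 + 0, so a_3 = 6.
The remainder reaches 0 after 4 divisions, so the expansion has 4 partial quotients, read off in order.

[2; 1, 1, 6]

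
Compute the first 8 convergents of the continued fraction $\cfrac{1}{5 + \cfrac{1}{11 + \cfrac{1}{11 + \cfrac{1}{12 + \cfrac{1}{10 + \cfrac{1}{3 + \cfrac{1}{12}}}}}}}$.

Using the convergent recurrence p_i = a_i*p_{i-1} + p_{i-2}, q_i = a_i*q_{i-1} + q_{i-2} with p_{-2}=0, p_{-1}=1, q_{-2}=1, q_{-1}=0:
  i=0: a_0=0, p_0 = 0*1 + 0 = 0, q_0 = 0*0 + 1 = 1.
  i=1: a_1=5, p_1 = 5*0 + 1 = 1, q_1 = 5*1 + 0 = 5.
  i=2: a_2=11, p_2 = 11*1 + 0 = 11, q_2 = 11*5 + 1 = 56.
  i=3: a_3=11, p_3 = 11*11 + 1 = 122, q_3 = 11*56 + 5 = 621.
  i=4: a_4=12, p_4 = 12*122 + 11 = 1475, q_4 = 12*621 + 56 = 7508.
  i=5: a_5=10, p_5 = 10*1475 + 122 = 14872, q_5 = 10*7508 + 621 = 75701.
  i=6: a_6=3, p_6 = 3*14872 + 1475 = 46091, q_6 = 3*75701 + 7508 = 234611.
  i=7: a_7=12, p_7 = 12*46091 + 14872 = 567964, q_7 = 12*234611 + 75701 = 2891033.

0/1, 1/5, 11/56, 122/621, 1475/7508, 14872/75701, 46091/234611, 567964/2891033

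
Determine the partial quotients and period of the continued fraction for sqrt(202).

[14; (4, 1, 2, 2, 1, 4, 28)]

Write x_i = (sqrt(202) + m_i)/d_i with (m_0, d_0) = (0, 1). a_0 = floor(sqrt(202)) = 14, since 14^2 = 196 <= 202 < 225 = 15^2.
Iterate m_{i+1} = d_i*a_i - m_i, d_{i+1} = (202 - m_{i+1}^2)/d_i, a_{i+1} = floor((a_0 + m_{i+1})/d_{i+1}):
  m_1 = 1*14 - 0 = 14, d_1 = (202 - 14^2)/1 = 6/1 = 6, a_1 = floor((14 + 14)/6) = 4.
  m_2 = 6*4 - 14 = 10, d_2 = (202 - 10^2)/6 = 102/6 = 17, a_2 = floor((14 + 10)/17) = 1.
  m_3 = 17*1 - 10 = 7, d_3 = (202 - 7^2)/17 = 153/17 = 9, a_3 = floor((14 + 7)/9) = 2.
  m_4 = 9*2 - 7 = 11, d_4 = (202 - 11^2)/9 = 81/9 = 9, a_4 = floor((14 + 11)/9) = 2.
  m_5 = 9*2 - 11 = 7, d_5 = (202 - 7^2)/9 = 153/9 = 17, a_5 = floor((14 + 7)/17) = 1.
  m_6 = 17*1 - 7 = 10, d_6 = (202 - 10^2)/17 = 102/17 = 6, a_6 = floor((14 + 10)/6) = 4.
  m_7 = 6*4 - 10 = 14, d_7 = (202 - 14^2)/6 = 6/6 = 1, a_7 = floor((14 + 14)/1) = 28.
  m_8 = 1*28 - 14 = 14, d_8 = (202 - 14^2)/1 = 6/1 = 6: (m_8, d_8) = (m_1, d_1) = (14, 6), so from here the quotients repeat a_1, ..., a_7; the period length is 7.
Hence the expansion of sqrt(202) is a_0 = 14 followed by the repeating block 4, 1, 2, 2, 1, 4, 28 (period 7).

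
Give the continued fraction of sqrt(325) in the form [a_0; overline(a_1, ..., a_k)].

Write x_i = (sqrt(325) + m_i)/d_i with (m_0, d_0) = (0, 1). a_0 = floor(sqrt(325)) = 18, since 18^2 = 324 <= 325 < 361 = 19^2.
Iterate m_{i+1} = d_i*a_i - m_i, d_{i+1} = (325 - m_{i+1}^2)/d_i, a_{i+1} = floor((a_0 + m_{i+1})/d_{i+1}):
  m_1 = 1*18 - 0 = 18, d_1 = (325 - 18^2)/1 = 1/1 = 1, a_1 = floor((18 + 18)/1) = 36.
  m_2 = 1*36 - 18 = 18, d_2 = (325 - 18^2)/1 = 1/1 = 1: (m_2, d_2) = (m_1, d_1) = (18, 1), so from here the quotient a_1 repeats; the period length is 1.
Hence the expansion of sqrt(325) is a_0 = 18 followed by the repeating block 36 (period 1).

[18; overline(36)]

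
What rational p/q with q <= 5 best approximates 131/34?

Expand x = 131/34 as a continued fraction with the Euclidean algorithm:
  131 = 3*34 + 29, so a_0 = 3.
  34 = 1*29 + 5, so a_1 = 1.
  29 = 5*5 + 4, so a_2 = 5.
  5 = 1*4 + 1, so a_3 = 1.
  4 = 4*1 + 0, so a_4 = 4.
so x = [3; 1, 5, 1, 4].
Convergents (p_i = a_i*p_{i-1} + p_{i-2}, q_i = a_i*q_{i-1} + q_{i-2} with p_{-2}=0, p_{-1}=1, q_{-2}=1, q_{-1}=0), until the denominator exceeds 5:
  i=0: a_0=3, p_0 = 3*1 + 0 = 3, q_0 = 3*0 + 1 = 1.
  i=1: a_1=1, p_1 = 1*3 + 1 = 4, q_1 = 1*1 + 0 = 1.
  i=2: a_2=5, p_2 = 5*4 + 3 = 23, q_2 = 5*1 + 1 = 6.
q_2 = 6 > 5, so the last convergent with denominator <= 5 is p_1/q_1 = 4/1.
The closest fraction with denominator <= 5 is either p_1/q_1 or the intermediate fraction (k*p_1 + p_0)/(k*q_1 + q_0) with the largest k >= 1 whose denominator stays <= 5; these approach x as k grows, and every other convergent or intermediate fraction in range is farther away.
Largest k: floor((5 - q_0)/q_1) = floor((5 - 1)/1) = 4.
That gives (4*4 + 3)/(4*1 + 1) = 19/5.
Compare the errors: |x - 4/1| = |131*1 - 4*34|/(34*1) = 5/34, and |x - 19/5| = |131*5 - 19*34|/(34*5) = 9/170.
Cross-multiplying, 9*34 = 306 < 850 = 5*170, so 9/170 is smaller: the intermediate fraction 19/5 is closer to x than 4/1.

19/5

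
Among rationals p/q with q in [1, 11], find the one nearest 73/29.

Expand x = 73/29 as a continued fraction with the Euclidean algorithm:
  73 = 2*29 + 15, so a_0 = 2.
  29 = 1*15 + 14, so a_1 = 1.
  15 = 1*14 + 1, so a_2 = 1.
  14 = 14*1 + 0, so a_3 = 14.
so x = [2; 1, 1, 14].
Convergents (p_i = a_i*p_{i-1} + p_{i-2}, q_i = a_i*q_{i-1} + q_{i-2} with p_{-2}=0, p_{-1}=1, q_{-2}=1, q_{-1}=0), until the denominator exceeds 11:
  i=0: a_0=2, p_0 = 2*1 + 0 = 2, q_0 = 2*0 + 1 = 1.
  i=1: a_1=1, p_1 = 1*2 + 1 = 3, q_1 = 1*1 + 0 = 1.
  i=2: a_2=1, p_2 = 1*3 + 2 = 5, q_2 = 1*1 + 1 = 2.
  i=3: a_3=14, p_3 = 14*5 + 3 = 73, q_3 = 14*2 + 1 = 29.
q_3 = 29 > 11, so the last convergent with denominator <= 11 is p_2/q_2 = 5/2.
The closest fraction with denominator <= 11 is either p_2/q_2 or the intermediate fraction (k*p_2 + p_1)/(k*q_2 + q_1) with the largest k >= 1 whose denominator stays <= 11; these approach x as k grows, and every other convergent or intermediate fraction in range is farther away.
Largest k: floor((11 - q_1)/q_2) = floor((11 - 1)/2) = 5.
That gives (5*5 + 3)/(5*2 + 1) = 28/11.
Compare the errors: |x - 5/2| = |73*2 - 5*29|/(29*2) = 1/58, and |x - 28/11| = |73*11 - 28*29|/(29*11) = 9/319.
Cross-multiplying, 1*319 = 319 < 522 = 9*58, so 1/58 is smaller: the convergent 5/2 is closer to x than 28/11.

5/2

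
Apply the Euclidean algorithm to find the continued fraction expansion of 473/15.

Run the Euclidean algorithm on 473 and 15; the successive quotients are the partial quotients a_0, a_1, ... (each step inverts the fractional part left over by the previous one):
  473 = 31*15 + 8, so a_0 = 31.
  15 = 1*8 + 7, so a_1 = 1.
  8 = 1*7 + 1, so a_2 = 1.
  7 = 7*1 + 0, so a_3 = 7.
The remainder reaches 0 after 4 divisions, so the expansion has 4 partial quotients, read off in order.

[31; 1, 1, 7]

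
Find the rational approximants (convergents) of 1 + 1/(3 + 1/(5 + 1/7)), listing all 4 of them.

1/1, 4/3, 21/16, 151/115

Using the convergent recurrence p_i = a_i*p_{i-1} + p_{i-2}, q_i = a_i*q_{i-1} + q_{i-2} with p_{-2}=0, p_{-1}=1, q_{-2}=1, q_{-1}=0:
  i=0: a_0=1, p_0 = 1*1 + 0 = 1, q_0 = 1*0 + 1 = 1.
  i=1: a_1=3, p_1 = 3*1 + 1 = 4, q_1 = 3*1 + 0 = 3.
  i=2: a_2=5, p_2 = 5*4 + 1 = 21, q_2 = 5*3 + 1 = 16.
  i=3: a_3=7, p_3 = 7*21 + 4 = 151, q_3 = 7*16 + 3 = 115.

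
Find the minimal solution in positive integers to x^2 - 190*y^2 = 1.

First expand sqrt(190) as a continued fraction. With x_i = (sqrt(190) + m_i)/d_i and (m_0, d_0) = (0, 1): a_0 = floor(sqrt(190)) = 13, since 13^2 = 169 <= 190 < 196 = 14^2.
Iterate m_{i+1} = d_i*a_i - m_i, d_{i+1} = (190 - m_{i+1}^2)/d_i, a_{i+1} = floor((a_0 + m_{i+1})/d_{i+1}):
  m_1 = 1*13 - 0 = 13, d_1 = (190 - 13^2)/1 = 21/1 = 21, a_1 = floor((13 + 13)/21) = 1.
  m_2 = 21*1 - 13 = 8, d_2 = (190 - 8^2)/21 = 126/21 = 6, a_2 = floor((13 + 8)/6) = 3.
  m_3 = 6*3 - 8 = 10, d_3 = (190 - 10^2)/6 = 90/6 = 15, a_3 = floor((13 + 10)/15) = 1.
  m_4 = 15*1 - 10 = 5, d_4 = (190 - 5^2)/15 = 165/15 = 11, a_4 = floor((13 + 5)/11) = 1.
  m_5 = 11*1 - 5 = 6, d_5 = (190 - 6^2)/11 = 154/11 = 14, a_5 = floor((13 + 6)/14) = 1.
  m_6 = 14*1 - 6 = 8, d_6 = (190 - 8^2)/14 = 126/14 = 9, a_6 = floor((13 + 8)/9) = 2.
  m_7 = 9*2 - 8 = 10, d_7 = (190 - 10^2)/9 = 90/9 = 10, a_7 = floor((13 + 10)/10) = 2.
  m_8 = 10*2 - 10 = 10, d_8 = (190 - 10^2)/10 = 90/10 = 9, a_8 = floor((13 + 10)/9) = 2.
  m_9 = 9*2 - 10 = 8, d_9 = (190 - 8^2)/9 = 126/9 = 14, a_9 = floor((13 + 8)/14) = 1.
  m_10 = 14*1 - 8 = 6, d_10 = (190 - 6^2)/14 = 154/14 = 11, a_10 = floor((13 + 6)/11) = 1.
  m_11 = 11*1 - 6 = 5, d_11 = (190 - 5^2)/11 = 165/11 = 15, a_11 = floor((13 + 5)/15) = 1.
  m_12 = 15*1 - 5 = 10, d_12 = (190 - 10^2)/15 = 90/15 = 6, a_12 = floor((13 + 10)/6) = 3.
  m_13 = 6*3 - 10 = 8, d_13 = (190 - 8^2)/6 = 126/6 = 21, a_13 = floor((13 + 8)/21) = 1.
  m_14 = 21*1 - 8 = 13, d_14 = (190 - 13^2)/21 = 21/21 = 1, a_14 = floor((13 + 13)/1) = 26.
  m_15 = 1*26 - 13 = 13, d_15 = (190 - 13^2)/1 = 21/1 = 21: (m_15, d_15) = (m_1, d_1) = (13, 21), so from here the quotients repeat a_1, ..., a_14; the period length is 14.
So sqrt(190) = [13; (1, 3, 1, 1, 1, 2, 2, 2, 1, 1, 1, 3, 1, 26)] with period length k = 14.
k is even, so the fundamental solution of x^2 - 190y^2 = 1 is (p_{k-1}, q_{k-1}) = (p_13, q_13); compute convergents through index 13.
Convergents (p_i = a_i*p_{i-1} + p_{i-2}, q_i = a_i*q_{i-1} + q_{i-2} with p_{-2}=0, p_{-1}=1, q_{-2}=1, q_{-1}=0):
  i=0: a_0=13, p_0 = 13*1 + 0 = 13, q_0 = 13*0 + 1 = 1.
  i=1: a_1=1, p_1 = 1*13 + 1 = 14, q_1 = 1*1 + 0 = 1.
  i=2: a_2=3, p_2 = 3*14 + 13 = 55, q_2 = 3*1 + 1 = 4.
  i=3: a_3=1, p_3 = 1*55 + 14 = 69, q_3 = 1*4 + 1 = 5.
  i=4: a_4=1, p_4 = 1*69 + 55 = 124, q_4 = 1*5 + 4 = 9.
  i=5: a_5=1, p_5 = 1*124 + 69 = 193, q_5 = 1*9 + 5 = 14.
  i=6: a_6=2, p_6 = 2*193 + 124 = 510, q_6 = 2*14 + 9 = 37.
  i=7: a_7=2, p_7 = 2*510 + 193 = 1213, q_7 = 2*37 + 14 = 88.
  i=8: a_8=2, p_8 = 2*1213 + 510 = 2936, q_8 = 2*88 + 37 = 213.
  i=9: a_9=1, p_9 = 1*2936 + 1213 = 4149, q_9 = 1*213 + 88 = 301.
  i=10: a_10=1, p_10 = 1*4149 + 2936 = 7085, q_10 = 1*301 + 213 = 514.
  i=11: a_11=1, p_11 = 1*7085 + 4149 = 11234, q_11 = 1*514 + 301 = 815.
  i=12: a_12=3, p_12 = 3*11234 + 7085 = 40787, q_12 = 3*815 + 514 = 2959.
  i=13: a_13=1, p_13 = 1*40787 + 11234 = 52021, q_13 = 1*2959 + 815 = 3774.
Check: 52021^2 - 190*3774^2 = 2706184441 - 2706184440 = 1, so (x, y) = (52021, 3774) solves the equation, and by the theorem it is the least positive solution.

(x, y) = (52021, 3774)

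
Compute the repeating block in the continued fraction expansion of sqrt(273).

[16; (1, 1, 10, 1, 1, 32)]

Write x_i = (sqrt(273) + m_i)/d_i with (m_0, d_0) = (0, 1). a_0 = floor(sqrt(273)) = 16, since 16^2 = 256 <= 273 < 289 = 17^2.
Iterate m_{i+1} = d_i*a_i - m_i, d_{i+1} = (273 - m_{i+1}^2)/d_i, a_{i+1} = floor((a_0 + m_{i+1})/d_{i+1}):
  m_1 = 1*16 - 0 = 16, d_1 = (273 - 16^2)/1 = 17/1 = 17, a_1 = floor((16 + 16)/17) = 1.
  m_2 = 17*1 - 16 = 1, d_2 = (273 - 1^2)/17 = 272/17 = 16, a_2 = floor((16 + 1)/16) = 1.
  m_3 = 16*1 - 1 = 15, d_3 = (273 - 15^2)/16 = 48/16 = 3, a_3 = floor((16 + 15)/3) = 10.
  m_4 = 3*10 - 15 = 15, d_4 = (273 - 15^2)/3 = 48/3 = 16, a_4 = floor((16 + 15)/16) = 1.
  m_5 = 16*1 - 15 = 1, d_5 = (273 - 1^2)/16 = 272/16 = 17, a_5 = floor((16 + 1)/17) = 1.
  m_6 = 17*1 - 1 = 16, d_6 = (273 - 16^2)/17 = 17/17 = 1, a_6 = floor((16 + 16)/1) = 32.
  m_7 = 1*32 - 16 = 16, d_7 = (273 - 16^2)/1 = 17/1 = 17: (m_7, d_7) = (m_1, d_1) = (16, 17), so from here the quotients repeat a_1, ..., a_6; the period length is 6.
Hence the expansion of sqrt(273) is a_0 = 16 followed by the repeating block 1, 1, 10, 1, 1, 32 (period 6).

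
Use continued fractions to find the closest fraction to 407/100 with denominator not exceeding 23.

Expand x = 407/100 as a continued fraction with the Euclidean algorithm:
  407 = 4*100 + 7, so a_0 = 4.
  100 = 14*7 + 2, so a_1 = 14.
  7 = 3*2 + 1, so a_2 = 3.
  2 = 2*1 + 0, so a_3 = 2.
so x = [4; 14, 3, 2].
Convergents (p_i = a_i*p_{i-1} + p_{i-2}, q_i = a_i*q_{i-1} + q_{i-2} with p_{-2}=0, p_{-1}=1, q_{-2}=1, q_{-1}=0), until the denominator exceeds 23:
  i=0: a_0=4, p_0 = 4*1 + 0 = 4, q_0 = 4*0 + 1 = 1.
  i=1: a_1=14, p_1 = 14*4 + 1 = 57, q_1 = 14*1 + 0 = 14.
  i=2: a_2=3, p_2 = 3*57 + 4 = 175, q_2 = 3*14 + 1 = 43.
q_2 = 43 > 23, so the last convergent with denominator <= 23 is p_1/q_1 = 57/14.
The closest fraction with denominator <= 23 is either p_1/q_1 or the intermediate fraction (k*p_1 + p_0)/(k*q_1 + q_0) with the largest k >= 1 whose denominator stays <= 23; these approach x as k grows, and every other convergent or intermediate fraction in range is farther away.
Largest k: floor((23 - q_0)/q_1) = floor((23 - 1)/14) = 1.
That gives (1*57 + 4)/(1*14 + 1) = 61/15.
Compare the errors: |x - 57/14| = |407*14 - 57*100|/(100*14) = 2/1400, and |x - 61/15| = |407*15 - 61*100|/(100*15) = 5/1500.
Cross-multiplying, 2*1500 = 3000 < 7000 = 5*1400, so 2/1400 is smaller: the convergent 57/14 is closer to x than 61/15.

57/14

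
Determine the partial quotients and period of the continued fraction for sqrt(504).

[22; (2, 4, 2, 44)]

Write x_i = (sqrt(504) + m_i)/d_i with (m_0, d_0) = (0, 1). a_0 = floor(sqrt(504)) = 22, since 22^2 = 484 <= 504 < 529 = 23^2.
Iterate m_{i+1} = d_i*a_i - m_i, d_{i+1} = (504 - m_{i+1}^2)/d_i, a_{i+1} = floor((a_0 + m_{i+1})/d_{i+1}):
  m_1 = 1*22 - 0 = 22, d_1 = (504 - 22^2)/1 = 20/1 = 20, a_1 = floor((22 + 22)/20) = 2.
  m_2 = 20*2 - 22 = 18, d_2 = (504 - 18^2)/20 = 180/20 = 9, a_2 = floor((22 + 18)/9) = 4.
  m_3 = 9*4 - 18 = 18, d_3 = (504 - 18^2)/9 = 180/9 = 20, a_3 = floor((22 + 18)/20) = 2.
  m_4 = 20*2 - 18 = 22, d_4 = (504 - 22^2)/20 = 20/20 = 1, a_4 = floor((22 + 22)/1) = 44.
  m_5 = 1*44 - 22 = 22, d_5 = (504 - 22^2)/1 = 20/1 = 20: (m_5, d_5) = (m_1, d_1) = (22, 20), so from here the quotients repeat a_1, ..., a_4; the period length is 4.
Hence the expansion of sqrt(504) is a_0 = 22 followed by the repeating block 2, 4, 2, 44 (period 4).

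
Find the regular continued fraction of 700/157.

[4; 2, 5, 1, 1, 6]

Run the Euclidean algorithm on 700 and 157; the successive quotients are the partial quotients a_0, a_1, ... (each step inverts the fractional part left over by the previous one):
  700 = 4*157 + 72, so a_0 = 4.
  157 = 2*72 + 13, so a_1 = 2.
  72 = 5*13 + 7, so a_2 = 5.
  13 = 1*7 + 6, so a_3 = 1.
  7 = 1*6 + 1, so a_4 = 1.
  6 = 6*1 + 0, so a_5 = 6.
The remainder reaches 0 after 6 divisions, so the expansion has 6 partial quotients, read off in order.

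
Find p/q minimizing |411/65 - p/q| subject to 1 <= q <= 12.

Expand x = 411/65 as a continued fraction with the Euclidean algorithm:
  411 = 6*65 + 21, so a_0 = 6.
  65 = 3*21 + 2, so a_1 = 3.
  21 = 10*2 + 1, so a_2 = 10.
  2 = 2*1 + 0, so a_3 = 2.
so x = [6; 3, 10, 2].
Convergents (p_i = a_i*p_{i-1} + p_{i-2}, q_i = a_i*q_{i-1} + q_{i-2} with p_{-2}=0, p_{-1}=1, q_{-2}=1, q_{-1}=0), until the denominator exceeds 12:
  i=0: a_0=6, p_0 = 6*1 + 0 = 6, q_0 = 6*0 + 1 = 1.
  i=1: a_1=3, p_1 = 3*6 + 1 = 19, q_1 = 3*1 + 0 = 3.
  i=2: a_2=10, p_2 = 10*19 + 6 = 196, q_2 = 10*3 + 1 = 31.
q_2 = 31 > 12, so the last convergent with denominator <= 12 is p_1/q_1 = 19/3.
The closest fraction with denominator <= 12 is either p_1/q_1 or the intermediate fraction (k*p_1 + p_0)/(k*q_1 + q_0) with the largest k >= 1 whose denominator stays <= 12; these approach x as k grows, and every other convergent or intermediate fraction in range is farther away.
Largest k: floor((12 - q_0)/q_1) = floor((12 - 1)/3) = 3.
That gives (3*19 + 6)/(3*3 + 1) = 63/10.
Compare the errors: |x - 19/3| = |411*3 - 19*65|/(65*3) = 2/195, and |x - 63/10| = |411*10 - 63*65|/(65*10) = 15/650.
Cross-multiplying, 2*650 = 1300 < 2925 = 15*195, so 2/195 is smaller: the convergent 19/3 is closer to x than 63/10.

19/3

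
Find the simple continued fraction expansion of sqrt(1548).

[39; (2, 1, 9, 5, 1, 18, 1, 5, 9, 1, 2, 78)]

Write x_i = (sqrt(1548) + m_i)/d_i with (m_0, d_0) = (0, 1). a_0 = floor(sqrt(1548)) = 39, since 39^2 = 1521 <= 1548 < 1600 = 40^2.
Iterate m_{i+1} = d_i*a_i - m_i, d_{i+1} = (1548 - m_{i+1}^2)/d_i, a_{i+1} = floor((a_0 + m_{i+1})/d_{i+1}):
  m_1 = 1*39 - 0 = 39, d_1 = (1548 - 39^2)/1 = 27/1 = 27, a_1 = floor((39 + 39)/27) = 2.
  m_2 = 27*2 - 39 = 15, d_2 = (1548 - 15^2)/27 = 1323/27 = 49, a_2 = floor((39 + 15)/49) = 1.
  m_3 = 49*1 - 15 = 34, d_3 = (1548 - 34^2)/49 = 392/49 = 8, a_3 = floor((39 + 34)/8) = 9.
  m_4 = 8*9 - 34 = 38, d_4 = (1548 - 38^2)/8 = 104/8 = 13, a_4 = floor((39 + 38)/13) = 5.
  m_5 = 13*5 - 38 = 27, d_5 = (1548 - 27^2)/13 = 819/13 = 63, a_5 = floor((39 + 27)/63) = 1.
  m_6 = 63*1 - 27 = 36, d_6 = (1548 - 36^2)/63 = 252/63 = 4, a_6 = floor((39 + 36)/4) = 18.
  m_7 = 4*18 - 36 = 36, d_7 = (1548 - 36^2)/4 = 252/4 = 63, a_7 = floor((39 + 36)/63) = 1.
  m_8 = 63*1 - 36 = 27, d_8 = (1548 - 27^2)/63 = 819/63 = 13, a_8 = floor((39 + 27)/13) = 5.
  m_9 = 13*5 - 27 = 38, d_9 = (1548 - 38^2)/13 = 104/13 = 8, a_9 = floor((39 + 38)/8) = 9.
  m_10 = 8*9 - 38 = 34, d_10 = (1548 - 34^2)/8 = 392/8 = 49, a_10 = floor((39 + 34)/49) = 1.
  m_11 = 49*1 - 34 = 15, d_11 = (1548 - 15^2)/49 = 1323/49 = 27, a_11 = floor((39 + 15)/27) = 2.
  m_12 = 27*2 - 15 = 39, d_12 = (1548 - 39^2)/27 = 27/27 = 1, a_12 = floor((39 + 39)/1) = 78.
  m_13 = 1*78 - 39 = 39, d_13 = (1548 - 39^2)/1 = 27/1 = 27: (m_13, d_13) = (m_1, d_1) = (39, 27), so from here the quotients repeat a_1, ..., a_12; the period length is 12.
Hence the expansion of sqrt(1548) is a_0 = 39 followed by the repeating block 2, 1, 9, 5, 1, 18, 1, 5, 9, 1, 2, 78 (period 12).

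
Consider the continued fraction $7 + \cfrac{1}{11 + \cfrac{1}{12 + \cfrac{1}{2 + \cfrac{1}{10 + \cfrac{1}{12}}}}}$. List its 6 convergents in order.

Using the convergent recurrence p_i = a_i*p_{i-1} + p_{i-2}, q_i = a_i*q_{i-1} + q_{i-2} with p_{-2}=0, p_{-1}=1, q_{-2}=1, q_{-1}=0:
  i=0: a_0=7, p_0 = 7*1 + 0 = 7, q_0 = 7*0 + 1 = 1.
  i=1: a_1=11, p_1 = 11*7 + 1 = 78, q_1 = 11*1 + 0 = 11.
  i=2: a_2=12, p_2 = 12*78 + 7 = 943, q_2 = 12*11 + 1 = 133.
  i=3: a_3=2, p_3 = 2*943 + 78 = 1964, q_3 = 2*133 + 11 = 277.
  i=4: a_4=10, p_4 = 10*1964 + 943 = 20583, q_4 = 10*277 + 133 = 2903.
  i=5: a_5=12, p_5 = 12*20583 + 1964 = 248960, q_5 = 12*2903 + 277 = 35113.

7/1, 78/11, 943/133, 1964/277, 20583/2903, 248960/35113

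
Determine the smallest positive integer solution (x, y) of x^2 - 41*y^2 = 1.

(x, y) = (2049, 320)

First expand sqrt(41) as a continued fraction. With x_i = (sqrt(41) + m_i)/d_i and (m_0, d_0) = (0, 1): a_0 = floor(sqrt(41)) = 6, since 6^2 = 36 <= 41 < 49 = 7^2.
Iterate m_{i+1} = d_i*a_i - m_i, d_{i+1} = (41 - m_{i+1}^2)/d_i, a_{i+1} = floor((a_0 + m_{i+1})/d_{i+1}):
  m_1 = 1*6 - 0 = 6, d_1 = (41 - 6^2)/1 = 5/1 = 5, a_1 = floor((6 + 6)/5) = 2.
  m_2 = 5*2 - 6 = 4, d_2 = (41 - 4^2)/5 = 25/5 = 5, a_2 = floor((6 + 4)/5) = 2.
  m_3 = 5*2 - 4 = 6, d_3 = (41 - 6^2)/5 = 5/5 = 1, a_3 = floor((6 + 6)/1) = 12.
  m_4 = 1*12 - 6 = 6, d_4 = (41 - 6^2)/1 = 5/1 = 5: (m_4, d_4) = (m_1, d_1) = (6, 5), so from here the quotients repeat a_1, ..., a_3; the period length is 3.
So sqrt(41) = [6; (2, 2, 12)] with period length k = 3.
k is odd, so (p_{k-1}, q_{k-1}) only solves x^2 - 41y^2 = -1 and the fundamental solution of x^2 - 41y^2 = 1 is (p_{2k-1}, q_{2k-1}) = (p_5, q_5); compute convergents through index 5, running through the period twice.
Convergents (p_i = a_i*p_{i-1} + p_{i-2}, q_i = a_i*q_{i-1} + q_{i-2} with p_{-2}=0, p_{-1}=1, q_{-2}=1, q_{-1}=0):
  i=0: a_0=6, p_0 = 6*1 + 0 = 6, q_0 = 6*0 + 1 = 1.
  i=1: a_1=2, p_1 = 2*6 + 1 = 13, q_1 = 2*1 + 0 = 2.
  i=2: a_2=2, p_2 = 2*13 + 6 = 32, q_2 = 2*2 + 1 = 5.
  i=3: a_3=12, p_3 = 12*32 + 13 = 397, q_3 = 12*5 + 2 = 62.
  i=4: a_4=2, p_4 = 2*397 + 32 = 826, q_4 = 2*62 + 5 = 129.
  i=5: a_5=2, p_5 = 2*826 + 397 = 2049, q_5 = 2*129 + 62 = 320.
Indeed p_2^2 - 41*q_2^2 = 1024 - 1025 = -1, not +1.
Check: 2049^2 - 41*320^2 = 4198401 - 4198400 = 1, so (x, y) = (2049, 320) solves the equation, and by the theorem it is the least positive solution.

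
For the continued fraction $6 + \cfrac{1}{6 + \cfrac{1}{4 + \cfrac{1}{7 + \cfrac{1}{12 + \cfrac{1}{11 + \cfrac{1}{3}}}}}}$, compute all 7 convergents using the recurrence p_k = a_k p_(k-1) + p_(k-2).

Using the convergent recurrence p_i = a_i*p_{i-1} + p_{i-2}, q_i = a_i*q_{i-1} + q_{i-2} with p_{-2}=0, p_{-1}=1, q_{-2}=1, q_{-1}=0:
  i=0: a_0=6, p_0 = 6*1 + 0 = 6, q_0 = 6*0 + 1 = 1.
  i=1: a_1=6, p_1 = 6*6 + 1 = 37, q_1 = 6*1 + 0 = 6.
  i=2: a_2=4, p_2 = 4*37 + 6 = 154, q_2 = 4*6 + 1 = 25.
  i=3: a_3=7, p_3 = 7*154 + 37 = 1115, q_3 = 7*25 + 6 = 181.
  i=4: a_4=12, p_4 = 12*1115 + 154 = 13534, q_4 = 12*181 + 25 = 2197.
  i=5: a_5=11, p_5 = 11*13534 + 1115 = 149989, q_5 = 11*2197 + 181 = 24348.
  i=6: a_6=3, p_6 = 3*149989 + 13534 = 463501, q_6 = 3*24348 + 2197 = 75241.

6/1, 37/6, 154/25, 1115/181, 13534/2197, 149989/24348, 463501/75241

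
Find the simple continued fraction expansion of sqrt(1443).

[37; (1, 74)]

Write x_i = (sqrt(1443) + m_i)/d_i with (m_0, d_0) = (0, 1). a_0 = floor(sqrt(1443)) = 37, since 37^2 = 1369 <= 1443 < 1444 = 38^2.
Iterate m_{i+1} = d_i*a_i - m_i, d_{i+1} = (1443 - m_{i+1}^2)/d_i, a_{i+1} = floor((a_0 + m_{i+1})/d_{i+1}):
  m_1 = 1*37 - 0 = 37, d_1 = (1443 - 37^2)/1 = 74/1 = 74, a_1 = floor((37 + 37)/74) = 1.
  m_2 = 74*1 - 37 = 37, d_2 = (1443 - 37^2)/74 = 74/74 = 1, a_2 = floor((37 + 37)/1) = 74.
  m_3 = 1*74 - 37 = 37, d_3 = (1443 - 37^2)/1 = 74/1 = 74: (m_3, d_3) = (m_1, d_1) = (37, 74), so from here the quotients repeat a_1, a_2; the period length is 2.
Hence the expansion of sqrt(1443) is a_0 = 37 followed by the repeating block 1, 74 (period 2).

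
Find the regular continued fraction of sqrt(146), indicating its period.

[12; (12, 24)]

Write x_i = (sqrt(146) + m_i)/d_i with (m_0, d_0) = (0, 1). a_0 = floor(sqrt(146)) = 12, since 12^2 = 144 <= 146 < 169 = 13^2.
Iterate m_{i+1} = d_i*a_i - m_i, d_{i+1} = (146 - m_{i+1}^2)/d_i, a_{i+1} = floor((a_0 + m_{i+1})/d_{i+1}):
  m_1 = 1*12 - 0 = 12, d_1 = (146 - 12^2)/1 = 2/1 = 2, a_1 = floor((12 + 12)/2) = 12.
  m_2 = 2*12 - 12 = 12, d_2 = (146 - 12^2)/2 = 2/2 = 1, a_2 = floor((12 + 12)/1) = 24.
  m_3 = 1*24 - 12 = 12, d_3 = (146 - 12^2)/1 = 2/1 = 2: (m_3, d_3) = (m_1, d_1) = (12, 2), so from here the quotients repeat a_1, a_2; the period length is 2.
Hence the expansion of sqrt(146) is a_0 = 12 followed by the repeating block 12, 24 (period 2).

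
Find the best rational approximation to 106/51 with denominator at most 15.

27/13

Expand x = 106/51 as a continued fraction with the Euclidean algorithm:
  106 = 2*51 + 4, so a_0 = 2.
  51 = 12*4 + 3, so a_1 = 12.
  4 = 1*3 + 1, so a_2 = 1.
  3 = 3*1 + 0, so a_3 = 3.
so x = [2; 12, 1, 3].
Convergents (p_i = a_i*p_{i-1} + p_{i-2}, q_i = a_i*q_{i-1} + q_{i-2} with p_{-2}=0, p_{-1}=1, q_{-2}=1, q_{-1}=0), until the denominator exceeds 15:
  i=0: a_0=2, p_0 = 2*1 + 0 = 2, q_0 = 2*0 + 1 = 1.
  i=1: a_1=12, p_1 = 12*2 + 1 = 25, q_1 = 12*1 + 0 = 12.
  i=2: a_2=1, p_2 = 1*25 + 2 = 27, q_2 = 1*12 + 1 = 13.
  i=3: a_3=3, p_3 = 3*27 + 25 = 106, q_3 = 3*13 + 12 = 51.
q_3 = 51 > 15, so the last convergent with denominator <= 15 is p_2/q_2 = 27/13.
The closest fraction with denominator <= 15 is either p_2/q_2 or the intermediate fraction (k*p_2 + p_1)/(k*q_2 + q_1) with the largest k >= 1 whose denominator stays <= 15; these approach x as k grows, and every other convergent or intermediate fraction in range is farther away.
Largest k: floor((15 - q_1)/q_2) = floor((15 - 12)/13) = 0.
Since k = 0, no intermediate fraction beyond p_2/q_2 has denominator <= 15, so the convergent 27/13 is the closest (its error is |106*13 - 27*51|/(51*13) = 1/663).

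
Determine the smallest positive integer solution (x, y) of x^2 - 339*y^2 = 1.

(x, y) = (97970, 5321)

First expand sqrt(339) as a continued fraction. With x_i = (sqrt(339) + m_i)/d_i and (m_0, d_0) = (0, 1): a_0 = floor(sqrt(339)) = 18, since 18^2 = 324 <= 339 < 361 = 19^2.
Iterate m_{i+1} = d_i*a_i - m_i, d_{i+1} = (339 - m_{i+1}^2)/d_i, a_{i+1} = floor((a_0 + m_{i+1})/d_{i+1}):
  m_1 = 1*18 - 0 = 18, d_1 = (339 - 18^2)/1 = 15/1 = 15, a_1 = floor((18 + 18)/15) = 2.
  m_2 = 15*2 - 18 = 12, d_2 = (339 - 12^2)/15 = 195/15 = 13, a_2 = floor((18 + 12)/13) = 2.
  m_3 = 13*2 - 12 = 14, d_3 = (339 - 14^2)/13 = 143/13 = 11, a_3 = floor((18 + 14)/11) = 2.
  m_4 = 11*2 - 14 = 8, d_4 = (339 - 8^2)/11 = 275/11 = 25, a_4 = floor((18 + 8)/25) = 1.
  m_5 = 25*1 - 8 = 17, d_5 = (339 - 17^2)/25 = 50/25 = 2, a_5 = floor((18 + 17)/2) = 17.
  m_6 = 2*17 - 17 = 17, d_6 = (339 - 17^2)/2 = 50/2 = 25, a_6 = floor((18 + 17)/25) = 1.
  m_7 = 25*1 - 17 = 8, d_7 = (339 - 8^2)/25 = 275/25 = 11, a_7 = floor((18 + 8)/11) = 2.
  m_8 = 11*2 - 8 = 14, d_8 = (339 - 14^2)/11 = 143/11 = 13, a_8 = floor((18 + 14)/13) = 2.
  m_9 = 13*2 - 14 = 12, d_9 = (339 - 12^2)/13 = 195/13 = 15, a_9 = floor((18 + 12)/15) = 2.
  m_10 = 15*2 - 12 = 18, d_10 = (339 - 18^2)/15 = 15/15 = 1, a_10 = floor((18 + 18)/1) = 36.
  m_11 = 1*36 - 18 = 18, d_11 = (339 - 18^2)/1 = 15/1 = 15: (m_11, d_11) = (m_1, d_1) = (18, 15), so from here the quotients repeat a_1, ..., a_10; the period length is 10.
So sqrt(339) = [18; (2, 2, 2, 1, 17, 1, 2, 2, 2, 36)] with period length k = 10.
k is even, so the fundamental solution of x^2 - 339y^2 = 1 is (p_{k-1}, q_{k-1}) = (p_9, q_9); compute convergents through index 9.
Convergents (p_i = a_i*p_{i-1} + p_{i-2}, q_i = a_i*q_{i-1} + q_{i-2} with p_{-2}=0, p_{-1}=1, q_{-2}=1, q_{-1}=0):
  i=0: a_0=18, p_0 = 18*1 + 0 = 18, q_0 = 18*0 + 1 = 1.
  i=1: a_1=2, p_1 = 2*18 + 1 = 37, q_1 = 2*1 + 0 = 2.
  i=2: a_2=2, p_2 = 2*37 + 18 = 92, q_2 = 2*2 + 1 = 5.
  i=3: a_3=2, p_3 = 2*92 + 37 = 221, q_3 = 2*5 + 2 = 12.
  i=4: a_4=1, p_4 = 1*221 + 92 = 313, q_4 = 1*12 + 5 = 17.
  i=5: a_5=17, p_5 = 17*313 + 221 = 5542, q_5 = 17*17 + 12 = 301.
  i=6: a_6=1, p_6 = 1*5542 + 313 = 5855, q_6 = 1*301 + 17 = 318.
  i=7: a_7=2, p_7 = 2*5855 + 5542 = 17252, q_7 = 2*318 + 301 = 937.
  i=8: a_8=2, p_8 = 2*17252 + 5855 = 40359, q_8 = 2*937 + 318 = 2192.
  i=9: a_9=2, p_9 = 2*40359 + 17252 = 97970, q_9 = 2*2192 + 937 = 5321.
Check: 97970^2 - 339*5321^2 = 9598120900 - 9598120899 = 1, so (x, y) = (97970, 5321) solves the equation, and by the theorem it is the least positive solution.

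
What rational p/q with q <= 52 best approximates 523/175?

155/52

Expand x = 523/175 as a continued fraction with the Euclidean algorithm:
  523 = 2*175 + 173, so a_0 = 2.
  175 = 1*173 + 2, so a_1 = 1.
  173 = 86*2 + 1, so a_2 = 86.
  2 = 2*1 + 0, so a_3 = 2.
so x = [2; 1, 86, 2].
Convergents (p_i = a_i*p_{i-1} + p_{i-2}, q_i = a_i*q_{i-1} + q_{i-2} with p_{-2}=0, p_{-1}=1, q_{-2}=1, q_{-1}=0), until the denominator exceeds 52:
  i=0: a_0=2, p_0 = 2*1 + 0 = 2, q_0 = 2*0 + 1 = 1.
  i=1: a_1=1, p_1 = 1*2 + 1 = 3, q_1 = 1*1 + 0 = 1.
  i=2: a_2=86, p_2 = 86*3 + 2 = 260, q_2 = 86*1 + 1 = 87.
q_2 = 87 > 52, so the last convergent with denominator <= 52 is p_1/q_1 = 3/1.
The closest fraction with denominator <= 52 is either p_1/q_1 or the intermediate fraction (k*p_1 + p_0)/(k*q_1 + q_0) with the largest k >= 1 whose denominator stays <= 52; these approach x as k grows, and every other convergent or intermediate fraction in range is farther away.
Largest k: floor((52 - q_0)/q_1) = floor((52 - 1)/1) = 51.
That gives (51*3 + 2)/(51*1 + 1) = 155/52.
Compare the errors: |x - 3/1| = |523*1 - 3*175|/(175*1) = 2/175, and |x - 155/52| = |523*52 - 155*175|/(175*52) = 71/9100.
Cross-multiplying, 71*175 = 12425 < 18200 = 2*9100, so 71/9100 is smaller: the intermediate fraction 155/52 is closer to x than 3/1.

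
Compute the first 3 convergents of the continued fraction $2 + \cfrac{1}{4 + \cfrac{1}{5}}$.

2/1, 9/4, 47/21

Using the convergent recurrence p_i = a_i*p_{i-1} + p_{i-2}, q_i = a_i*q_{i-1} + q_{i-2} with p_{-2}=0, p_{-1}=1, q_{-2}=1, q_{-1}=0:
  i=0: a_0=2, p_0 = 2*1 + 0 = 2, q_0 = 2*0 + 1 = 1.
  i=1: a_1=4, p_1 = 4*2 + 1 = 9, q_1 = 4*1 + 0 = 4.
  i=2: a_2=5, p_2 = 5*9 + 2 = 47, q_2 = 5*4 + 1 = 21.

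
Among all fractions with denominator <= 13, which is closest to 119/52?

16/7

Expand x = 119/52 as a continued fraction with the Euclidean algorithm:
  119 = 2*52 + 15, so a_0 = 2.
  52 = 3*15 + 7, so a_1 = 3.
  15 = 2*7 + 1, so a_2 = 2.
  7 = 7*1 + 0, so a_3 = 7.
so x = [2; 3, 2, 7].
Convergents (p_i = a_i*p_{i-1} + p_{i-2}, q_i = a_i*q_{i-1} + q_{i-2} with p_{-2}=0, p_{-1}=1, q_{-2}=1, q_{-1}=0), until the denominator exceeds 13:
  i=0: a_0=2, p_0 = 2*1 + 0 = 2, q_0 = 2*0 + 1 = 1.
  i=1: a_1=3, p_1 = 3*2 + 1 = 7, q_1 = 3*1 + 0 = 3.
  i=2: a_2=2, p_2 = 2*7 + 2 = 16, q_2 = 2*3 + 1 = 7.
  i=3: a_3=7, p_3 = 7*16 + 7 = 119, q_3 = 7*7 + 3 = 52.
q_3 = 52 > 13, so the last convergent with denominator <= 13 is p_2/q_2 = 16/7.
The closest fraction with denominator <= 13 is either p_2/q_2 or the intermediate fraction (k*p_2 + p_1)/(k*q_2 + q_1) with the largest k >= 1 whose denominator stays <= 13; these approach x as k grows, and every other convergent or intermediate fraction in range is farther away.
Largest k: floor((13 - q_1)/q_2) = floor((13 - 3)/7) = 1.
That gives (1*16 + 7)/(1*7 + 3) = 23/10.
Compare the errors: |x - 16/7| = |119*7 - 16*52|/(52*7) = 1/364, and |x - 23/10| = |119*10 - 23*52|/(52*10) = 6/520.
Cross-multiplying, 1*520 = 520 < 2184 = 6*364, so 1/364 is smaller: the convergent 16/7 is closer to x than 23/10.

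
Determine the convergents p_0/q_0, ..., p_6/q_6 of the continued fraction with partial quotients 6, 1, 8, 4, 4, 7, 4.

6/1, 7/1, 62/9, 255/37, 1082/157, 7829/1136, 32398/4701

Using the convergent recurrence p_i = a_i*p_{i-1} + p_{i-2}, q_i = a_i*q_{i-1} + q_{i-2} with p_{-2}=0, p_{-1}=1, q_{-2}=1, q_{-1}=0:
  i=0: a_0=6, p_0 = 6*1 + 0 = 6, q_0 = 6*0 + 1 = 1.
  i=1: a_1=1, p_1 = 1*6 + 1 = 7, q_1 = 1*1 + 0 = 1.
  i=2: a_2=8, p_2 = 8*7 + 6 = 62, q_2 = 8*1 + 1 = 9.
  i=3: a_3=4, p_3 = 4*62 + 7 = 255, q_3 = 4*9 + 1 = 37.
  i=4: a_4=4, p_4 = 4*255 + 62 = 1082, q_4 = 4*37 + 9 = 157.
  i=5: a_5=7, p_5 = 7*1082 + 255 = 7829, q_5 = 7*157 + 37 = 1136.
  i=6: a_6=4, p_6 = 4*7829 + 1082 = 32398, q_6 = 4*1136 + 157 = 4701.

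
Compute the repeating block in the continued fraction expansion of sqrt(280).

[16; (1, 2, 1, 2, 1, 32)]

Write x_i = (sqrt(280) + m_i)/d_i with (m_0, d_0) = (0, 1). a_0 = floor(sqrt(280)) = 16, since 16^2 = 256 <= 280 < 289 = 17^2.
Iterate m_{i+1} = d_i*a_i - m_i, d_{i+1} = (280 - m_{i+1}^2)/d_i, a_{i+1} = floor((a_0 + m_{i+1})/d_{i+1}):
  m_1 = 1*16 - 0 = 16, d_1 = (280 - 16^2)/1 = 24/1 = 24, a_1 = floor((16 + 16)/24) = 1.
  m_2 = 24*1 - 16 = 8, d_2 = (280 - 8^2)/24 = 216/24 = 9, a_2 = floor((16 + 8)/9) = 2.
  m_3 = 9*2 - 8 = 10, d_3 = (280 - 10^2)/9 = 180/9 = 20, a_3 = floor((16 + 10)/20) = 1.
  m_4 = 20*1 - 10 = 10, d_4 = (280 - 10^2)/20 = 180/20 = 9, a_4 = floor((16 + 10)/9) = 2.
  m_5 = 9*2 - 10 = 8, d_5 = (280 - 8^2)/9 = 216/9 = 24, a_5 = floor((16 + 8)/24) = 1.
  m_6 = 24*1 - 8 = 16, d_6 = (280 - 16^2)/24 = 24/24 = 1, a_6 = floor((16 + 16)/1) = 32.
  m_7 = 1*32 - 16 = 16, d_7 = (280 - 16^2)/1 = 24/1 = 24: (m_7, d_7) = (m_1, d_1) = (16, 24), so from here the quotients repeat a_1, ..., a_6; the period length is 6.
Hence the expansion of sqrt(280) is a_0 = 16 followed by the repeating block 1, 2, 1, 2, 1, 32 (period 6).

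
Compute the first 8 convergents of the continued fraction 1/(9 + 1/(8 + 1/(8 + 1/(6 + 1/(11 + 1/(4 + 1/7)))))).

0/1, 1/9, 8/73, 65/593, 398/3631, 4443/40534, 18170/165767, 131633/1200903

Using the convergent recurrence p_i = a_i*p_{i-1} + p_{i-2}, q_i = a_i*q_{i-1} + q_{i-2} with p_{-2}=0, p_{-1}=1, q_{-2}=1, q_{-1}=0:
  i=0: a_0=0, p_0 = 0*1 + 0 = 0, q_0 = 0*0 + 1 = 1.
  i=1: a_1=9, p_1 = 9*0 + 1 = 1, q_1 = 9*1 + 0 = 9.
  i=2: a_2=8, p_2 = 8*1 + 0 = 8, q_2 = 8*9 + 1 = 73.
  i=3: a_3=8, p_3 = 8*8 + 1 = 65, q_3 = 8*73 + 9 = 593.
  i=4: a_4=6, p_4 = 6*65 + 8 = 398, q_4 = 6*593 + 73 = 3631.
  i=5: a_5=11, p_5 = 11*398 + 65 = 4443, q_5 = 11*3631 + 593 = 40534.
  i=6: a_6=4, p_6 = 4*4443 + 398 = 18170, q_6 = 4*40534 + 3631 = 165767.
  i=7: a_7=7, p_7 = 7*18170 + 4443 = 131633, q_7 = 7*165767 + 40534 = 1200903.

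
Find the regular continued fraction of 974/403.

[2; 2, 2, 1, 1, 33]

Run the Euclidean algorithm on 974 and 403; the successive quotients are the partial quotients a_0, a_1, ... (each step inverts the fractional part left over by the previous one):
  974 = 2*403 + 168, so a_0 = 2.
  403 = 2*168 + 67, so a_1 = 2.
  168 = 2*67 + 34, so a_2 = 2.
  67 = 1*34 + 33, so a_3 = 1.
  34 = 1*33 + 1, so a_4 = 1.
  33 = 33*1 + 0, so a_5 = 33.
The remainder reaches 0 after 6 divisions, so the expansion has 6 partial quotients, read off in order.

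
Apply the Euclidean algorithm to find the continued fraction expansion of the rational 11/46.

Run the Euclidean algorithm on 11 and 46; the successive quotients are the partial quotients a_0, a_1, ... (each step inverts the fractional part left over by the previous one):
  11 = 0*46 + 11, so a_0 = 0.
  46 = 4*11 + 2, so a_1 = 4.
  11 = 5*2 + 1, so a_2 = 5.
  2 = 2*1 + 0, so a_3 = 2.
The remainder reaches 0 after 4 divisions, so the expansion has 4 partial quotients, read off in order.

[0; 4, 5, 2]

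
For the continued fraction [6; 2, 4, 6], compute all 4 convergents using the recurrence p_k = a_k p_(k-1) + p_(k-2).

Using the convergent recurrence p_i = a_i*p_{i-1} + p_{i-2}, q_i = a_i*q_{i-1} + q_{i-2} with p_{-2}=0, p_{-1}=1, q_{-2}=1, q_{-1}=0:
  i=0: a_0=6, p_0 = 6*1 + 0 = 6, q_0 = 6*0 + 1 = 1.
  i=1: a_1=2, p_1 = 2*6 + 1 = 13, q_1 = 2*1 + 0 = 2.
  i=2: a_2=4, p_2 = 4*13 + 6 = 58, q_2 = 4*2 + 1 = 9.
  i=3: a_3=6, p_3 = 6*58 + 13 = 361, q_3 = 6*9 + 2 = 56.

6/1, 13/2, 58/9, 361/56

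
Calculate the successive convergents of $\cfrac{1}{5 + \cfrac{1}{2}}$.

0/1, 1/5, 2/11

Using the convergent recurrence p_i = a_i*p_{i-1} + p_{i-2}, q_i = a_i*q_{i-1} + q_{i-2} with p_{-2}=0, p_{-1}=1, q_{-2}=1, q_{-1}=0:
  i=0: a_0=0, p_0 = 0*1 + 0 = 0, q_0 = 0*0 + 1 = 1.
  i=1: a_1=5, p_1 = 5*0 + 1 = 1, q_1 = 5*1 + 0 = 5.
  i=2: a_2=2, p_2 = 2*1 + 0 = 2, q_2 = 2*5 + 1 = 11.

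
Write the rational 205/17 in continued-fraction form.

Run the Euclidean algorithm on 205 and 17; the successive quotients are the partial quotients a_0, a_1, ... (each step inverts the fractional part left over by the previous one):
  205 = 12*17 + 1, so a_0 = 12.
  17 = 17*1 + 0, so a_1 = 17.
The remainder reaches 0 after 2 divisions, so the expansion has 2 partial quotients, read off in order.

[12; 17]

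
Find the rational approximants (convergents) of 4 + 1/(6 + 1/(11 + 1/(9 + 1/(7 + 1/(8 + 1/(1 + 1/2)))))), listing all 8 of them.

Using the convergent recurrence p_i = a_i*p_{i-1} + p_{i-2}, q_i = a_i*q_{i-1} + q_{i-2} with p_{-2}=0, p_{-1}=1, q_{-2}=1, q_{-1}=0:
  i=0: a_0=4, p_0 = 4*1 + 0 = 4, q_0 = 4*0 + 1 = 1.
  i=1: a_1=6, p_1 = 6*4 + 1 = 25, q_1 = 6*1 + 0 = 6.
  i=2: a_2=11, p_2 = 11*25 + 4 = 279, q_2 = 11*6 + 1 = 67.
  i=3: a_3=9, p_3 = 9*279 + 25 = 2536, q_3 = 9*67 + 6 = 609.
  i=4: a_4=7, p_4 = 7*2536 + 279 = 18031, q_4 = 7*609 + 67 = 4330.
  i=5: a_5=8, p_5 = 8*18031 + 2536 = 146784, q_5 = 8*4330 + 609 = 35249.
  i=6: a_6=1, p_6 = 1*146784 + 18031 = 164815, q_6 = 1*35249 + 4330 = 39579.
  i=7: a_7=2, p_7 = 2*164815 + 146784 = 476414, q_7 = 2*39579 + 35249 = 114407.

4/1, 25/6, 279/67, 2536/609, 18031/4330, 146784/35249, 164815/39579, 476414/114407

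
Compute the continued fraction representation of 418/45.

[9; 3, 2, 6]

Run the Euclidean algorithm on 418 and 45; the successive quotients are the partial quotients a_0, a_1, ... (each step inverts the fractional part left over by the previous one):
  418 = 9*45 + 13, so a_0 = 9.
  45 = 3*13 + 6, so a_1 = 3.
  13 = 2*6 + 1, so a_2 = 2.
  6 = 6*1 + 0, so a_3 = 6.
The remainder reaches 0 after 4 divisions, so the expansion has 4 partial quotients, read off in order.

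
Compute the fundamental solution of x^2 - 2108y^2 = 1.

(x, y) = (557567, 12144)

First expand sqrt(2108) as a continued fraction. With x_i = (sqrt(2108) + m_i)/d_i and (m_0, d_0) = (0, 1): a_0 = floor(sqrt(2108)) = 45, since 45^2 = 2025 <= 2108 < 2116 = 46^2.
Iterate m_{i+1} = d_i*a_i - m_i, d_{i+1} = (2108 - m_{i+1}^2)/d_i, a_{i+1} = floor((a_0 + m_{i+1})/d_{i+1}):
  m_1 = 1*45 - 0 = 45, d_1 = (2108 - 45^2)/1 = 83/1 = 83, a_1 = floor((45 + 45)/83) = 1.
  m_2 = 83*1 - 45 = 38, d_2 = (2108 - 38^2)/83 = 664/83 = 8, a_2 = floor((45 + 38)/8) = 10.
  m_3 = 8*10 - 38 = 42, d_3 = (2108 - 42^2)/8 = 344/8 = 43, a_3 = floor((45 + 42)/43) = 2.
  m_4 = 43*2 - 42 = 44, d_4 = (2108 - 44^2)/43 = 172/43 = 4, a_4 = floor((45 + 44)/4) = 22.
  m_5 = 4*22 - 44 = 44, d_5 = (2108 - 44^2)/4 = 172/4 = 43, a_5 = floor((45 + 44)/43) = 2.
  m_6 = 43*2 - 44 = 42, d_6 = (2108 - 42^2)/43 = 344/43 = 8, a_6 = floor((45 + 42)/8) = 10.
  m_7 = 8*10 - 42 = 38, d_7 = (2108 - 38^2)/8 = 664/8 = 83, a_7 = floor((45 + 38)/83) = 1.
  m_8 = 83*1 - 38 = 45, d_8 = (2108 - 45^2)/83 = 83/83 = 1, a_8 = floor((45 + 45)/1) = 90.
  m_9 = 1*90 - 45 = 45, d_9 = (2108 - 45^2)/1 = 83/1 = 83: (m_9, d_9) = (m_1, d_1) = (45, 83), so from here the quotients repeat a_1, ..., a_8; the period length is 8.
So sqrt(2108) = [45; (1, 10, 2, 22, 2, 10, 1, 90)] with period length k = 8.
k is even, so the fundamental solution of x^2 - 2108y^2 = 1 is (p_{k-1}, q_{k-1}) = (p_7, q_7); compute convergents through index 7.
Convergents (p_i = a_i*p_{i-1} + p_{i-2}, q_i = a_i*q_{i-1} + q_{i-2} with p_{-2}=0, p_{-1}=1, q_{-2}=1, q_{-1}=0):
  i=0: a_0=45, p_0 = 45*1 + 0 = 45, q_0 = 45*0 + 1 = 1.
  i=1: a_1=1, p_1 = 1*45 + 1 = 46, q_1 = 1*1 + 0 = 1.
  i=2: a_2=10, p_2 = 10*46 + 45 = 505, q_2 = 10*1 + 1 = 11.
  i=3: a_3=2, p_3 = 2*505 + 46 = 1056, q_3 = 2*11 + 1 = 23.
  i=4: a_4=22, p_4 = 22*1056 + 505 = 23737, q_4 = 22*23 + 11 = 517.
  i=5: a_5=2, p_5 = 2*23737 + 1056 = 48530, q_5 = 2*517 + 23 = 1057.
  i=6: a_6=10, p_6 = 10*48530 + 23737 = 509037, q_6 = 10*1057 + 517 = 11087.
  i=7: a_7=1, p_7 = 1*509037 + 48530 = 557567, q_7 = 1*11087 + 1057 = 12144.
Check: 557567^2 - 2108*12144^2 = 310880959489 - 310880959488 = 1, so (x, y) = (557567, 12144) solves the equation, and by the theorem it is the least positive solution.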